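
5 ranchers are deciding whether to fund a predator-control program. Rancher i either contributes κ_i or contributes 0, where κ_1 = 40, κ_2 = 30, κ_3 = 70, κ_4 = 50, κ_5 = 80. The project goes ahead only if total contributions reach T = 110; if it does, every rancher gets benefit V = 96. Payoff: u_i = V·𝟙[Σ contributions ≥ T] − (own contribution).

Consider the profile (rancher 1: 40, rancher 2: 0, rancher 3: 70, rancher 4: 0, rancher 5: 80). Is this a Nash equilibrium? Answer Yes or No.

Total = 190 ≥ 110: provided.
Rancher 1 (pledges 40, payoff 56): dropping to 0 → total 150, payoff 96. Profitable deviation.

No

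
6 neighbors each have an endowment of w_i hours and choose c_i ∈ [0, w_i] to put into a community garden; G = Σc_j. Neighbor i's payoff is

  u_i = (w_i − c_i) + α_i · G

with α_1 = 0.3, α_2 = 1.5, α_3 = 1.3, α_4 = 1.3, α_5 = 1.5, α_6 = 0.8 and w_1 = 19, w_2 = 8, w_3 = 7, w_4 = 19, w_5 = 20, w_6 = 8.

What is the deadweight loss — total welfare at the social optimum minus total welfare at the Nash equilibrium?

∂u_i/∂c_i = α_i − 1, so neighbor i contributes w_i if α_i > 1, else 0.
α_i > 1 for i ∈ {2, 3, 4, 5}; NE contributions (0, 8, 7, 19, 20, 0), G = 54.
W^NE = Σw_i − G^NE + (Σα_i)·G^NE = 81 + 5.7·54 = 388.8.
Planner: ∂(Σu_j)/∂c_i = Σα_j − 1 = 5.7 > 0, so everyone contributes w_i; G^SO = 81, W^SO = 81 + 5.7·81 = 542.7.
Deadweight loss = 153.9.

153.9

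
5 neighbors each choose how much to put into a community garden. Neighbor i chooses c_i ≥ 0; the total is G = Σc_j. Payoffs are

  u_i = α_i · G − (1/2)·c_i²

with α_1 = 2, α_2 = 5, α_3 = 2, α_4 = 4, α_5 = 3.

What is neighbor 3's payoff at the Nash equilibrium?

Neighbor i's FOC: ∂u_i/∂c_i = α_i − c_i = 0, so c_i* = α_i.
NE contributions = (2, 5, 2, 4, 3); G = 16.
u_3 = α_3·G − ½·(c_3)² = 2·16 − ½·2² = 30.

30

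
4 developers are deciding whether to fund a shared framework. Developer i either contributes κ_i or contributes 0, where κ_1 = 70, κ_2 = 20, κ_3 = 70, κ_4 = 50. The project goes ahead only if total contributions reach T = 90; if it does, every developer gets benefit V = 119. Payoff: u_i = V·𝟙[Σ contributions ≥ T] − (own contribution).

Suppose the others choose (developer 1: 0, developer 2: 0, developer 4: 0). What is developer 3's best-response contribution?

Others' total = 0. Even contributing 70 gives 70 < 90: no benefit either way.
Best response: 0.

0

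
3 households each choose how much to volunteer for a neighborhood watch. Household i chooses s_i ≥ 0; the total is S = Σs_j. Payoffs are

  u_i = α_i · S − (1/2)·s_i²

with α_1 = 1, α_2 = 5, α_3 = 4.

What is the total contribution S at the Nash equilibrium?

Household i's FOC: ∂u_i/∂s_i = α_i − s_i = 0, so s_i* = α_i.
NE contributions = (1, 5, 4); S = 10.

10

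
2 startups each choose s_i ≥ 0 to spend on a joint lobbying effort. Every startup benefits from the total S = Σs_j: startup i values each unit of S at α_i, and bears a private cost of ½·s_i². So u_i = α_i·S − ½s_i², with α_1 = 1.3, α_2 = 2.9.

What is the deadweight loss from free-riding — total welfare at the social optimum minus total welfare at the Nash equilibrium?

5.05

Startup i's FOC: ∂u_i/∂s_i = α_i − s_i = 0, so s_i* = α_i.
NE contributions = (1.3, 2.9); S = 4.2.
W^NE = (Σα)·S − ½Σα_i² = 4.2² − ½·10.1 = 12.59.
Planner sets s_i = Σα_j = 4.2 for every i, so S^SO = 2·4.2 = 8.4.
W^SO = (Σα)·S^SO − ½·2·(Σα)² = (2/2)·4.2² = 17.64.
Deadweight loss = W^SO − W^NE = 5.05.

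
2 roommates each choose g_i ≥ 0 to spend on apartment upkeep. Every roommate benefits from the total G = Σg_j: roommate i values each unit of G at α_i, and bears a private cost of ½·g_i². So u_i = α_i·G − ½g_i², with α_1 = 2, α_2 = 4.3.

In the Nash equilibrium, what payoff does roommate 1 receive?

10.6

Roommate i's FOC: ∂u_i/∂g_i = α_i − g_i = 0, so g_i* = α_i.
NE contributions = (2, 4.3); G = 6.3.
u_1 = α_1·G − ½·(g_1)² = 2·6.3 − ½·2² = 10.6.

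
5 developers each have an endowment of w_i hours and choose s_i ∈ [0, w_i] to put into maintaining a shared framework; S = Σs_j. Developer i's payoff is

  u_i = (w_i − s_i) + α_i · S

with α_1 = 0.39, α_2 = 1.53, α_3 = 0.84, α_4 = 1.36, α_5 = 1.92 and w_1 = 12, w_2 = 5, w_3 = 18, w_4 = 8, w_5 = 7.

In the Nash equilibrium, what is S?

20

∂u_i/∂s_i = α_i − 1, so developer i contributes w_i if α_i > 1, else 0.
α_i > 1 for i ∈ {2, 4, 5}; NE contributions (0, 5, 0, 8, 7), S = 20.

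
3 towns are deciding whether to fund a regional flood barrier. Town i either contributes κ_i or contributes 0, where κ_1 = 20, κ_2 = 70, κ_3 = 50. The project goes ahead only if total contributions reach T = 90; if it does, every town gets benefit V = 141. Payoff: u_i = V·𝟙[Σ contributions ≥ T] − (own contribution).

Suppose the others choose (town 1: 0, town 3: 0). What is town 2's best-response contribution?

Others' total = 0. Even contributing 70 gives 70 < 90: no benefit either way.
Best response: 0.

0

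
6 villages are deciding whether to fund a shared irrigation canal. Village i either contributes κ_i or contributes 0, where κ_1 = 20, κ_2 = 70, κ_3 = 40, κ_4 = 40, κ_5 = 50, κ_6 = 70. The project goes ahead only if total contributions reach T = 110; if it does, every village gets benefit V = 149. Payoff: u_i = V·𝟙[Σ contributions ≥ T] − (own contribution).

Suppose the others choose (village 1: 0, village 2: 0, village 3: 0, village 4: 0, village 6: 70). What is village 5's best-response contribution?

Others' total = 70. Contributing 50 brings total to 120 ≥ 110: gain V − κ_5 = 99.
Best response: 50.

50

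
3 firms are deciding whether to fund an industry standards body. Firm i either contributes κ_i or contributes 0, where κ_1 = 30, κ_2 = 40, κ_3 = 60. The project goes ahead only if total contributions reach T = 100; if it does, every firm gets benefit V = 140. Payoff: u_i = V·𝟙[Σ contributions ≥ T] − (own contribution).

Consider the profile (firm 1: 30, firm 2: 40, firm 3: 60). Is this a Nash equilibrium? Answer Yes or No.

Total = 130 ≥ 100: provided.
Firm 1 (pledges 30, payoff 110): dropping to 0 → total 100, payoff 140. Profitable deviation.

No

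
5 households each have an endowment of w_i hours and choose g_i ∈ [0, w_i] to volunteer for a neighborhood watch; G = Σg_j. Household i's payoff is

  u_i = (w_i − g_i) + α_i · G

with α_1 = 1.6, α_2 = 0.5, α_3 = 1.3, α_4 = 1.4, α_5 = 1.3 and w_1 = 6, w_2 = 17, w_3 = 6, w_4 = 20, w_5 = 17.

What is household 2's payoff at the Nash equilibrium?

41.5

∂u_i/∂g_i = α_i − 1, so household i contributes w_i if α_i > 1, else 0.
α_i > 1 for i ∈ {1, 3, 4, 5}; NE contributions (6, 0, 6, 20, 17), G = 49.
u_2 = (17 − 0) + 0.5·49 = 41.5.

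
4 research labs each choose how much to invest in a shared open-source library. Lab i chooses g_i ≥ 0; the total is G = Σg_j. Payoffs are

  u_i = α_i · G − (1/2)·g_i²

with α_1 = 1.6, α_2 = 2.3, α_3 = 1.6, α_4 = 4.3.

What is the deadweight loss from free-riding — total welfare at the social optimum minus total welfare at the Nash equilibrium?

110.49

Lab i's FOC: ∂u_i/∂g_i = α_i − g_i = 0, so g_i* = α_i.
NE contributions = (1.6, 2.3, 1.6, 4.3); G = 9.8.
W^NE = (Σα)·G − ½Σα_i² = 9.8² − ½·28.9 = 81.59.
Planner sets g_i = Σα_j = 9.8 for every i, so G^SO = 4·9.8 = 39.2.
W^SO = (Σα)·G^SO − ½·4·(Σα)² = (4/2)·9.8² = 192.08.
Deadweight loss = W^SO − W^NE = 110.49.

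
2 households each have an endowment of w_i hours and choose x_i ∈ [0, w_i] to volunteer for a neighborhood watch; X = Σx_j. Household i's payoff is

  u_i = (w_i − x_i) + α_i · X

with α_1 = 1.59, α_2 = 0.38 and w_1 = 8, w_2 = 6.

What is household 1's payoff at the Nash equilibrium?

∂u_i/∂x_i = α_i − 1, so household i contributes w_i if α_i > 1, else 0.
α_i > 1 for i ∈ {1}; NE contributions (8, 0), X = 8.
u_1 = (8 − 8) + 1.59·8 = 12.72.

12.72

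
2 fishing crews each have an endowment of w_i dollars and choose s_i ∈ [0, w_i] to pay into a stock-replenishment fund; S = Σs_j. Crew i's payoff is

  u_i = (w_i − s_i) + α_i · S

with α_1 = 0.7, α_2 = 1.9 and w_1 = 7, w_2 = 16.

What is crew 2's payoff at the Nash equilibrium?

30.4

∂u_i/∂s_i = α_i − 1, so crew i contributes w_i if α_i > 1, else 0.
α_i > 1 for i ∈ {2}; NE contributions (0, 16), S = 16.
u_2 = (16 − 16) + 1.9·16 = 30.4.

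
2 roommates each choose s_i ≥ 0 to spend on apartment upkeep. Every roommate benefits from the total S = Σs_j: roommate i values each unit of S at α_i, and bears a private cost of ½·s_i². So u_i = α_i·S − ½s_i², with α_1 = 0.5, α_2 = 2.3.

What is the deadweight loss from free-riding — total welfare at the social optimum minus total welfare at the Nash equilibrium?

Roommate i's FOC: ∂u_i/∂s_i = α_i − s_i = 0, so s_i* = α_i.
NE contributions = (0.5, 2.3); S = 2.8.
W^NE = (Σα)·S − ½Σα_i² = 2.8² − ½·5.54 = 5.07.
Planner sets s_i = Σα_j = 2.8 for every i, so S^SO = 2·2.8 = 5.6.
W^SO = (Σα)·S^SO − ½·2·(Σα)² = (2/2)·2.8² = 7.84.
Deadweight loss = W^SO − W^NE = 2.77.

2.77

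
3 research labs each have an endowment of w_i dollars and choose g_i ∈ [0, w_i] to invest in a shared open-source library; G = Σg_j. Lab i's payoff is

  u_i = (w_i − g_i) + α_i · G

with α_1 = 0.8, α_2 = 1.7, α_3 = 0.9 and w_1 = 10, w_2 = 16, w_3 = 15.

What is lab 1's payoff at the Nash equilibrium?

22.8

∂u_i/∂g_i = α_i − 1, so lab i contributes w_i if α_i > 1, else 0.
α_i > 1 for i ∈ {2}; NE contributions (0, 16, 0), G = 16.
u_1 = (10 − 0) + 0.8·16 = 22.8.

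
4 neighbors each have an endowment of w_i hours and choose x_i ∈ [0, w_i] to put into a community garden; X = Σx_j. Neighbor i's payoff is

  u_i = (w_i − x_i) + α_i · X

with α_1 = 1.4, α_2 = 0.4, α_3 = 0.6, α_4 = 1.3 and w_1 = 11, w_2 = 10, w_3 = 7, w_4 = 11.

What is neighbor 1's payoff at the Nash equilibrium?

∂u_i/∂x_i = α_i − 1, so neighbor i contributes w_i if α_i > 1, else 0.
α_i > 1 for i ∈ {1, 4}; NE contributions (11, 0, 0, 11), X = 22.
u_1 = (11 − 11) + 1.4·22 = 30.8.

30.8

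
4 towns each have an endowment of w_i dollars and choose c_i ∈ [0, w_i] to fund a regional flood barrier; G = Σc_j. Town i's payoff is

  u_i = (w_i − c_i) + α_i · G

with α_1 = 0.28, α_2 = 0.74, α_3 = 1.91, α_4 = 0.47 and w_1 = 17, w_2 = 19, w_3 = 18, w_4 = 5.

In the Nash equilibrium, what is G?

∂u_i/∂c_i = α_i − 1, so town i contributes w_i if α_i > 1, else 0.
α_i > 1 for i ∈ {3}; NE contributions (0, 0, 18, 0), G = 18.

18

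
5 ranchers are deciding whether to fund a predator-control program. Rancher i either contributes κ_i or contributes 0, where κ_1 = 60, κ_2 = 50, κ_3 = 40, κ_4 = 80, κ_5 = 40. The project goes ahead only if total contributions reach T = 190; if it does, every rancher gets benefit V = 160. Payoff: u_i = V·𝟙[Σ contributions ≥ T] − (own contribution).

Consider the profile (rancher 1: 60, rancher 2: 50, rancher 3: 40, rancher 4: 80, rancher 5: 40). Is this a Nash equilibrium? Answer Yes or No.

Total = 270 ≥ 190: provided.
Rancher 1 (pledges 60, payoff 100): dropping to 0 → total 210, payoff 160. Profitable deviation.

No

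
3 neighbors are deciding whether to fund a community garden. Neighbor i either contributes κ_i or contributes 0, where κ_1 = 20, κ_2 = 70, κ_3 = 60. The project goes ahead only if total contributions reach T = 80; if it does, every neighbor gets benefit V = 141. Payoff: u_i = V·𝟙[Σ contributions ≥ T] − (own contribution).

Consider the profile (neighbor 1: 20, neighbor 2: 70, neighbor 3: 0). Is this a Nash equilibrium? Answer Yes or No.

Yes

Total = 90 ≥ 80: provided.
Neighbor 1 (pledges 20, payoff 121): dropping to 0 → total 70, payoff 0. No gain.
Neighbor 2 (pledges 70, payoff 71): dropping to 0 → total 20, payoff 0. No gain.
Neighbor 3 (pledges 0, payoff 141): pledging 60 → total 150, payoff 81. No gain.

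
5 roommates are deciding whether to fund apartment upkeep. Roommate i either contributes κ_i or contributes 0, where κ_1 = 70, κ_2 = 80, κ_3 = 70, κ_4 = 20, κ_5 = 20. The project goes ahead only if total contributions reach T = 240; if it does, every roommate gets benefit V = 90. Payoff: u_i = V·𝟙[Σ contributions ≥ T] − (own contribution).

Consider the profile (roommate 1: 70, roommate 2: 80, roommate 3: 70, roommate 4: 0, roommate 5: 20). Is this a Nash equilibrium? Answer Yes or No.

Total = 240 ≥ 240: provided.
Roommate 1 (pledges 70, payoff 20): dropping to 0 → total 170, payoff 0. No gain.
Roommate 2 (pledges 80, payoff 10): dropping to 0 → total 160, payoff 0. No gain.
Roommate 3 (pledges 70, payoff 20): dropping to 0 → total 170, payoff 0. No gain.
Roommate 4 (pledges 0, payoff 90): pledging 20 → total 260, payoff 70. No gain.
Roommate 5 (pledges 20, payoff 70): dropping to 0 → total 220, payoff 0. No gain.

Yes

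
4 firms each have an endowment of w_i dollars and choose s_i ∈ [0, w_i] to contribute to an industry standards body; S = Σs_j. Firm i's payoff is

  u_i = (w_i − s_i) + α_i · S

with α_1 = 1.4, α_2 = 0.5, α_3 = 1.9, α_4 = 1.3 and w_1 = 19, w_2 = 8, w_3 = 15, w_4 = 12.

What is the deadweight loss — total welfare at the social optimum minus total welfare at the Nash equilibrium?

∂u_i/∂s_i = α_i − 1, so firm i contributes w_i if α_i > 1, else 0.
α_i > 1 for i ∈ {1, 3, 4}; NE contributions (19, 0, 15, 12), S = 46.
W^NE = Σw_i − S^NE + (Σα_i)·S^NE = 54 + 4.1·46 = 242.6.
Planner: ∂(Σu_j)/∂s_i = Σα_j − 1 = 4.1 > 0, so everyone contributes w_i; S^SO = 54, W^SO = 54 + 4.1·54 = 275.4.
Deadweight loss = 32.8.

32.8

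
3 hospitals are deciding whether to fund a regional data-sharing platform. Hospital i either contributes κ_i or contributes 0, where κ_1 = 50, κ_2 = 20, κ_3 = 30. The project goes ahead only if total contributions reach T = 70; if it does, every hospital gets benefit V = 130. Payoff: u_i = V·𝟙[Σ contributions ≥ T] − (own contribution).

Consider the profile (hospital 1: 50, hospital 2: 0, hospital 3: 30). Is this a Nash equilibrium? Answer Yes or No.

Total = 80 ≥ 70: provided.
Hospital 1 (pledges 50, payoff 80): dropping to 0 → total 30, payoff 0. No gain.
Hospital 2 (pledges 0, payoff 130): pledging 20 → total 100, payoff 110. No gain.
Hospital 3 (pledges 30, payoff 100): dropping to 0 → total 50, payoff 0. No gain.

Yes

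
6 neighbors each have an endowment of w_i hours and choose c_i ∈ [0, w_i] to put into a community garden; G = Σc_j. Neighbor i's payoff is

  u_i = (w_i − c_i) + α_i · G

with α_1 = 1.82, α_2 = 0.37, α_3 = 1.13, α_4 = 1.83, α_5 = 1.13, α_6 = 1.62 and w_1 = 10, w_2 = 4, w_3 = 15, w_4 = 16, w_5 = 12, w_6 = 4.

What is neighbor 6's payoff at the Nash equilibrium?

92.34

∂u_i/∂c_i = α_i − 1, so neighbor i contributes w_i if α_i > 1, else 0.
α_i > 1 for i ∈ {1, 3, 4, 5, 6}; NE contributions (10, 0, 15, 16, 12, 4), G = 57.
u_6 = (4 − 4) + 1.62·57 = 92.34.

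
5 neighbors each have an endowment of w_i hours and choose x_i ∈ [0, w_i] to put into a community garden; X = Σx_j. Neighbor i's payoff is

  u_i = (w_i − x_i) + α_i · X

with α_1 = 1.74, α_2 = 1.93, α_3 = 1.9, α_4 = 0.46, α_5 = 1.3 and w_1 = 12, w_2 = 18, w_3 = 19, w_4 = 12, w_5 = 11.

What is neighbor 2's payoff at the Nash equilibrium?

∂u_i/∂x_i = α_i − 1, so neighbor i contributes w_i if α_i > 1, else 0.
α_i > 1 for i ∈ {1, 2, 3, 5}; NE contributions (12, 18, 19, 0, 11), X = 60.
u_2 = (18 − 18) + 1.93·60 = 115.8.

115.8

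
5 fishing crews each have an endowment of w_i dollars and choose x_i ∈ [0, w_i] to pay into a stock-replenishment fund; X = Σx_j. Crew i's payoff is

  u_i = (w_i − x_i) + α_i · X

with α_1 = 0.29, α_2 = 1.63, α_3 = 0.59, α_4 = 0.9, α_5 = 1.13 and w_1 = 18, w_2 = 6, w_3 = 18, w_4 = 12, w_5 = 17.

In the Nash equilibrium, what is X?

∂u_i/∂x_i = α_i − 1, so crew i contributes w_i if α_i > 1, else 0.
α_i > 1 for i ∈ {2, 5}; NE contributions (0, 6, 0, 0, 17), X = 23.

23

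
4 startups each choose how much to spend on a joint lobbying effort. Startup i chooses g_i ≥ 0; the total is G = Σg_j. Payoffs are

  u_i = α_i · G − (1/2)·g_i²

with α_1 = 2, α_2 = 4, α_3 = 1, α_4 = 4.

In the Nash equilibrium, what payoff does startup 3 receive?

Startup i's FOC: ∂u_i/∂g_i = α_i − g_i = 0, so g_i* = α_i.
NE contributions = (2, 4, 1, 4); G = 11.
u_3 = α_3·G − ½·(g_3)² = 1·11 − ½·1² = 10.5.

10.5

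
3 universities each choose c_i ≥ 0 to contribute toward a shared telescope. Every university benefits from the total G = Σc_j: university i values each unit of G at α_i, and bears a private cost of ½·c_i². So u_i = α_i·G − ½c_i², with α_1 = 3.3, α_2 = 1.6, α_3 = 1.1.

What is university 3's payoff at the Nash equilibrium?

5.995

University i's FOC: ∂u_i/∂c_i = α_i − c_i = 0, so c_i* = α_i.
NE contributions = (3.3, 1.6, 1.1); G = 6.
u_3 = α_3·G − ½·(c_3)² = 1.1·6 − ½·1.1² = 5.995.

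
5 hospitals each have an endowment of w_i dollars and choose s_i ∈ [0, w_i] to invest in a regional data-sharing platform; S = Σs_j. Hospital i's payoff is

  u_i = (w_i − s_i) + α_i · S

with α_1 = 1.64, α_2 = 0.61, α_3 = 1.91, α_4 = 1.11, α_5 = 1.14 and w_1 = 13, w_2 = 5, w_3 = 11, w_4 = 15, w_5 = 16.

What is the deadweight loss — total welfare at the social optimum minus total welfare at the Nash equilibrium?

27.05

∂u_i/∂s_i = α_i − 1, so hospital i contributes w_i if α_i > 1, else 0.
α_i > 1 for i ∈ {1, 3, 4, 5}; NE contributions (13, 0, 11, 15, 16), S = 55.
W^NE = Σw_i − S^NE + (Σα_i)·S^NE = 60 + 5.41·55 = 357.55.
Planner: ∂(Σu_j)/∂s_i = Σα_j − 1 = 5.41 > 0, so everyone contributes w_i; S^SO = 60, W^SO = 60 + 5.41·60 = 384.6.
Deadweight loss = 27.05.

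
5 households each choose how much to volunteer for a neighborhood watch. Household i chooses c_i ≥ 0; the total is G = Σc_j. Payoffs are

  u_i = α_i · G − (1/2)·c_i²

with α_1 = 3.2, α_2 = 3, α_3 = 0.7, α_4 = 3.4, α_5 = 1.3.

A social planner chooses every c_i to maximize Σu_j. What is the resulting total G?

Planner FOC: ∂(Σu_j)/∂c_i = (Σα_j) − c_i = 0, so c_i^SO = Σα_j = 11.6 for every i; G^SO = 58.

58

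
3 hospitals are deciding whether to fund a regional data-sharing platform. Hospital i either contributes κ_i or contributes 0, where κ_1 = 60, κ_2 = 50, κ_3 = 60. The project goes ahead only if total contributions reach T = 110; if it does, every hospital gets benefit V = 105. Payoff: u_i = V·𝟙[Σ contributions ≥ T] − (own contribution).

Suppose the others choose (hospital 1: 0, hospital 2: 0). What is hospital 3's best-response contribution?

0

Others' total = 0. Even contributing 60 gives 60 < 110: no benefit either way.
Best response: 0.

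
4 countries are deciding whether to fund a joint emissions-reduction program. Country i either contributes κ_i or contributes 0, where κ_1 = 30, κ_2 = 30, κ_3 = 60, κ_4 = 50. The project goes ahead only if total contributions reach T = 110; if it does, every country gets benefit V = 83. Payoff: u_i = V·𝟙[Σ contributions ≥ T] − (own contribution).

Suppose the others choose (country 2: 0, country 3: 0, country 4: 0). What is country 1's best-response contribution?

Others' total = 0. Even contributing 30 gives 30 < 110: no benefit either way.
Best response: 0.

0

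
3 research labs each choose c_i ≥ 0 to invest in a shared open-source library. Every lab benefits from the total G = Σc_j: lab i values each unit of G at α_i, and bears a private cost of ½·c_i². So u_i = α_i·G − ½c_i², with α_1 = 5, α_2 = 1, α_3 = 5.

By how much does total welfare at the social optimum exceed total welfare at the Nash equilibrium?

86

Lab i's FOC: ∂u_i/∂c_i = α_i − c_i = 0, so c_i* = α_i.
NE contributions = (5, 1, 5); G = 11.
W^NE = (Σα)·G − ½Σα_i² = 11² − ½·51 = 95.5.
Planner sets c_i = Σα_j = 11 for every i, so G^SO = 3·11 = 33.
W^SO = (Σα)·G^SO − ½·3·(Σα)² = (3/2)·11² = 181.5.
Deadweight loss = W^SO − W^NE = 86.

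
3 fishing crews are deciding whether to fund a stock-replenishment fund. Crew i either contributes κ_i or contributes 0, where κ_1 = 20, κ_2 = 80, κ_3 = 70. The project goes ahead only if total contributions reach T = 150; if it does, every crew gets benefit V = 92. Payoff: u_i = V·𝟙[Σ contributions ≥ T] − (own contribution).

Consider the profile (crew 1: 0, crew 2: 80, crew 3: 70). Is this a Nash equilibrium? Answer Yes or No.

Total = 150 ≥ 150: provided.
Crew 1 (pledges 0, payoff 92): pledging 20 → total 170, payoff 72. No gain.
Crew 2 (pledges 80, payoff 12): dropping to 0 → total 70, payoff 0. No gain.
Crew 3 (pledges 70, payoff 22): dropping to 0 → total 80, payoff 0. No gain.

Yes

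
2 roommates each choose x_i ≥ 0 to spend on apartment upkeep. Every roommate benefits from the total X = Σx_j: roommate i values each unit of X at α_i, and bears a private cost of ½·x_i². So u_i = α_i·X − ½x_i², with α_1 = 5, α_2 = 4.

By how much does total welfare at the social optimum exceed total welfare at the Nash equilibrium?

Roommate i's FOC: ∂u_i/∂x_i = α_i − x_i = 0, so x_i* = α_i.
NE contributions = (5, 4); X = 9.
W^NE = (Σα)·X − ½Σα_i² = 9² − ½·41 = 60.5.
Planner sets x_i = Σα_j = 9 for every i, so X^SO = 2·9 = 18.
W^SO = (Σα)·X^SO − ½·2·(Σα)² = (2/2)·9² = 81.
Deadweight loss = W^SO − W^NE = 20.5.

20.5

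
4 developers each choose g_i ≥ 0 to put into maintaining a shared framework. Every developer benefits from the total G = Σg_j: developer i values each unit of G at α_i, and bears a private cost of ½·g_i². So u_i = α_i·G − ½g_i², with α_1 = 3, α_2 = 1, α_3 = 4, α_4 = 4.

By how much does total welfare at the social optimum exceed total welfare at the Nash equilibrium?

Developer i's FOC: ∂u_i/∂g_i = α_i − g_i = 0, so g_i* = α_i.
NE contributions = (3, 1, 4, 4); G = 12.
W^NE = (Σα)·G − ½Σα_i² = 12² − ½·42 = 123.
Planner sets g_i = Σα_j = 12 for every i, so G^SO = 4·12 = 48.
W^SO = (Σα)·G^SO − ½·4·(Σα)² = (4/2)·12² = 288.
Deadweight loss = W^SO − W^NE = 165.

165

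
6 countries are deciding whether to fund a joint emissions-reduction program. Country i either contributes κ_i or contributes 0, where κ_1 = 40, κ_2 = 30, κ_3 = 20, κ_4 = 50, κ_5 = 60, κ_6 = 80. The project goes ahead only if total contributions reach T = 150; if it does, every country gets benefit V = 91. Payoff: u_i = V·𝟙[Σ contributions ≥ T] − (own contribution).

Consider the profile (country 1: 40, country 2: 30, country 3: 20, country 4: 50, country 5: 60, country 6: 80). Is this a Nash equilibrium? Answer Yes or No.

No

Total = 280 ≥ 150: provided.
Country 1 (pledges 40, payoff 51): dropping to 0 → total 240, payoff 91. Profitable deviation.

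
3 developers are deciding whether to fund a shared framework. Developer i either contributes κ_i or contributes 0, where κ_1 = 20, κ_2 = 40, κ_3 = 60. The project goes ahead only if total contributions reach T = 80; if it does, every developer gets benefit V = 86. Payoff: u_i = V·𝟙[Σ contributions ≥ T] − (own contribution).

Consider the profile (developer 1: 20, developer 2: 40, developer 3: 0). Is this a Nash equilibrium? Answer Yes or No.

No

Total = 60 < 80: not provided.
Developer 1 (pledges 20, payoff -20): dropping to 0 → total 40, payoff 0. Profitable deviation.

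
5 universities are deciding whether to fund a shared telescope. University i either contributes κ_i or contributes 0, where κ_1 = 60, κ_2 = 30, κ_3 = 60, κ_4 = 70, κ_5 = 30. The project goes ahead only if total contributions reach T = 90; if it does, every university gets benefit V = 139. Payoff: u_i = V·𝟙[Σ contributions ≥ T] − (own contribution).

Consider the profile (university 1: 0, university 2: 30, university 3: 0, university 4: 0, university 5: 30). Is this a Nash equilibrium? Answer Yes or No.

No

Total = 60 < 90: not provided.
University 1 (pledges 0, payoff 0): pledging 60 → total 120, payoff 79. Profitable deviation.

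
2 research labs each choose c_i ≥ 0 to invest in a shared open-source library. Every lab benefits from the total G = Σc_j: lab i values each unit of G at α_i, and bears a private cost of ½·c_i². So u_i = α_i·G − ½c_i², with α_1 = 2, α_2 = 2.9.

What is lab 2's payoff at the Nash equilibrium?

10.005

Lab i's FOC: ∂u_i/∂c_i = α_i − c_i = 0, so c_i* = α_i.
NE contributions = (2, 2.9); G = 4.9.
u_2 = α_2·G − ½·(c_2)² = 2.9·4.9 − ½·2.9² = 10.005.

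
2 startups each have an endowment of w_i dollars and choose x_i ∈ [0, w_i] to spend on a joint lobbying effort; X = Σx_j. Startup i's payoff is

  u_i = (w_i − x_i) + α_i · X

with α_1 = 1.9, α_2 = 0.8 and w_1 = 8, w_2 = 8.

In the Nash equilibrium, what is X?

8

∂u_i/∂x_i = α_i − 1, so startup i contributes w_i if α_i > 1, else 0.
α_i > 1 for i ∈ {1}; NE contributions (8, 0), X = 8.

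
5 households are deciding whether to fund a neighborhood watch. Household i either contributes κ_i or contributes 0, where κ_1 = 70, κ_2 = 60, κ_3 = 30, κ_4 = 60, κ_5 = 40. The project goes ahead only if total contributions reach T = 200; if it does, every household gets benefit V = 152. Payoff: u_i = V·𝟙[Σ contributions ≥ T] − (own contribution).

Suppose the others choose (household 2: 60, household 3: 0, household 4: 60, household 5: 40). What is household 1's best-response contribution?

Others' total = 160. Contributing 70 brings total to 230 ≥ 200: gain V − κ_1 = 82.
Best response: 70.

70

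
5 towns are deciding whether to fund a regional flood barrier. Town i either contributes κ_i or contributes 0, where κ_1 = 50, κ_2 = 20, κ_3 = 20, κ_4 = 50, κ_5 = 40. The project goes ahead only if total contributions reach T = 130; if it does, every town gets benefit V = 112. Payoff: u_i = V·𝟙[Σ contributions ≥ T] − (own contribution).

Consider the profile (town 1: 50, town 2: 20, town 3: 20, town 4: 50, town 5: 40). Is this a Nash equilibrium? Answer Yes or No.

No

Total = 180 ≥ 130: provided.
Town 1 (pledges 50, payoff 62): dropping to 0 → total 130, payoff 112. Profitable deviation.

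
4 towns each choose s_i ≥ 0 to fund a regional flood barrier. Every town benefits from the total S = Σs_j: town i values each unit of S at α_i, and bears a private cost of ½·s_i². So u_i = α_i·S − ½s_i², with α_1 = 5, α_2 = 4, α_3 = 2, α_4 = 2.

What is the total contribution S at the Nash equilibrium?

Town i's FOC: ∂u_i/∂s_i = α_i − s_i = 0, so s_i* = α_i.
NE contributions = (5, 4, 2, 2); S = 13.

13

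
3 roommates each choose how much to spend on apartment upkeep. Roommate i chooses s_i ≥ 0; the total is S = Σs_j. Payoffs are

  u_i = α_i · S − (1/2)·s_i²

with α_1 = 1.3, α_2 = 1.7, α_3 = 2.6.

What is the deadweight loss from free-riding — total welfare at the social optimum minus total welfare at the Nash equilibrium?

21.35

Roommate i's FOC: ∂u_i/∂s_i = α_i − s_i = 0, so s_i* = α_i.
NE contributions = (1.3, 1.7, 2.6); S = 5.6.
W^NE = (Σα)·S − ½Σα_i² = 5.6² − ½·11.34 = 25.69.
Planner sets s_i = Σα_j = 5.6 for every i, so S^SO = 3·5.6 = 16.8.
W^SO = (Σα)·S^SO − ½·3·(Σα)² = (3/2)·5.6² = 47.04.
Deadweight loss = W^SO − W^NE = 21.35.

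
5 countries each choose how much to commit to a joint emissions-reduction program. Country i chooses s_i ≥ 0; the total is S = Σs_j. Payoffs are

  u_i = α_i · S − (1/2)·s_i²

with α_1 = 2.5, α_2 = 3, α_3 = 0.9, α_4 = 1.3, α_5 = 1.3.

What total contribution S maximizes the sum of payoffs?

Planner FOC: ∂(Σu_j)/∂s_i = (Σα_j) − s_i = 0, so s_i^SO = Σα_j = 9 for every i; S^SO = 45.

45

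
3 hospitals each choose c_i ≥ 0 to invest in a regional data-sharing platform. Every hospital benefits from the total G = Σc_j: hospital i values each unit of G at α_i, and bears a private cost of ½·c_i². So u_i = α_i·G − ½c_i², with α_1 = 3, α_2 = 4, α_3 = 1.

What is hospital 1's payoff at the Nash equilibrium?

19.5

Hospital i's FOC: ∂u_i/∂c_i = α_i − c_i = 0, so c_i* = α_i.
NE contributions = (3, 4, 1); G = 8.
u_1 = α_1·G − ½·(c_1)² = 3·8 − ½·3² = 19.5.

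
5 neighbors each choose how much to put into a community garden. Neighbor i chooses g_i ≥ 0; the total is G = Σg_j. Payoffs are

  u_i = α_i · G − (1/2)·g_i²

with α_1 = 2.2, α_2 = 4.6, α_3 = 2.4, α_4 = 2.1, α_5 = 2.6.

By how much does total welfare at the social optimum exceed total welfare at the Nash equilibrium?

Neighbor i's FOC: ∂u_i/∂g_i = α_i − g_i = 0, so g_i* = α_i.
NE contributions = (2.2, 4.6, 2.4, 2.1, 2.6); G = 13.9.
W^NE = (Σα)·G − ½Σα_i² = 13.9² − ½·42.93 = 171.745.
Planner sets g_i = Σα_j = 13.9 for every i, so G^SO = 5·13.9 = 69.5.
W^SO = (Σα)·G^SO − ½·5·(Σα)² = (5/2)·13.9² = 483.025.
Deadweight loss = W^SO − W^NE = 311.28.

311.28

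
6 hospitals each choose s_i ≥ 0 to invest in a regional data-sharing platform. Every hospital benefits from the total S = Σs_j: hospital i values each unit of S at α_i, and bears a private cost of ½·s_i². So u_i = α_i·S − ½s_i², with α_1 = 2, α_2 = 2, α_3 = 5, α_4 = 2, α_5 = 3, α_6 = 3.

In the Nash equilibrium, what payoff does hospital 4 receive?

32

Hospital i's FOC: ∂u_i/∂s_i = α_i − s_i = 0, so s_i* = α_i.
NE contributions = (2, 2, 5, 2, 3, 3); S = 17.
u_4 = α_4·S − ½·(s_4)² = 2·17 − ½·2² = 32.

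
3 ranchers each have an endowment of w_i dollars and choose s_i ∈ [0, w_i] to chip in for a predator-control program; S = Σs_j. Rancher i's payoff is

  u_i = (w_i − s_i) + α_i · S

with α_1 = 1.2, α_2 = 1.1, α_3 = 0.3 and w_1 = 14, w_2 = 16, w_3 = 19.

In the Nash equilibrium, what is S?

30

∂u_i/∂s_i = α_i − 1, so rancher i contributes w_i if α_i > 1, else 0.
α_i > 1 for i ∈ {1, 2}; NE contributions (14, 16, 0), S = 30.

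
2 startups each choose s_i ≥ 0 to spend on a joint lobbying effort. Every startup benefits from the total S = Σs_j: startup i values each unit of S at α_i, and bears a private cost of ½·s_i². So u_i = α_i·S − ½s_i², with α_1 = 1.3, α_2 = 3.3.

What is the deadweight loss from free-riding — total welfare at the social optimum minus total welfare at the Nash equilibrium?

Startup i's FOC: ∂u_i/∂s_i = α_i − s_i = 0, so s_i* = α_i.
NE contributions = (1.3, 3.3); S = 4.6.
W^NE = (Σα)·S − ½Σα_i² = 4.6² − ½·12.58 = 14.87.
Planner sets s_i = Σα_j = 4.6 for every i, so S^SO = 2·4.6 = 9.2.
W^SO = (Σα)·S^SO − ½·2·(Σα)² = (2/2)·4.6² = 21.16.
Deadweight loss = W^SO − W^NE = 6.29.

6.29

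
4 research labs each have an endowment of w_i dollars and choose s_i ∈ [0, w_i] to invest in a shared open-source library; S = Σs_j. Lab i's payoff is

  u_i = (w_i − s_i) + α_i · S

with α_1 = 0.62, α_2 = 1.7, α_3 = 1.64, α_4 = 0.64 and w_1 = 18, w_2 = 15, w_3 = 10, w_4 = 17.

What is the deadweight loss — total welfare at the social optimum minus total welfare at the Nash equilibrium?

∂u_i/∂s_i = α_i − 1, so lab i contributes w_i if α_i > 1, else 0.
α_i > 1 for i ∈ {2, 3}; NE contributions (0, 15, 10, 0), S = 25.
W^NE = Σw_i − S^NE + (Σα_i)·S^NE = 60 + 3.6·25 = 150.
Planner: ∂(Σu_j)/∂s_i = Σα_j − 1 = 3.6 > 0, so everyone contributes w_i; S^SO = 60, W^SO = 60 + 3.6·60 = 276.
Deadweight loss = 126.

126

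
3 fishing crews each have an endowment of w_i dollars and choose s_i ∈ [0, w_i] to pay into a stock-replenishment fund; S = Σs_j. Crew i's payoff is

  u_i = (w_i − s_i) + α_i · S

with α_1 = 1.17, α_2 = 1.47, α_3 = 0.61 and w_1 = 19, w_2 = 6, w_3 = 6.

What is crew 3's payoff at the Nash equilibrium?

∂u_i/∂s_i = α_i − 1, so crew i contributes w_i if α_i > 1, else 0.
α_i > 1 for i ∈ {1, 2}; NE contributions (19, 6, 0), S = 25.
u_3 = (6 − 0) + 0.61·25 = 21.25.

21.25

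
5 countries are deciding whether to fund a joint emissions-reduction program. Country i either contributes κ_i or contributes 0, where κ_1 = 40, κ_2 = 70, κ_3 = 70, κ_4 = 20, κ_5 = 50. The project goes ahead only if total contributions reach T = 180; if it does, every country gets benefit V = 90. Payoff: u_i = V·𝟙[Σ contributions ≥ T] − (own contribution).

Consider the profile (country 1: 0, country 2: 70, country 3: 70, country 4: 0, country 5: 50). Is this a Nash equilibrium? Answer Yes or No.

Total = 190 ≥ 180: provided.
Country 1 (pledges 0, payoff 90): pledging 40 → total 230, payoff 50. No gain.
Country 2 (pledges 70, payoff 20): dropping to 0 → total 120, payoff 0. No gain.
Country 3 (pledges 70, payoff 20): dropping to 0 → total 120, payoff 0. No gain.
Country 4 (pledges 0, payoff 90): pledging 20 → total 210, payoff 70. No gain.
Country 5 (pledges 50, payoff 40): dropping to 0 → total 140, payoff 0. No gain.

Yes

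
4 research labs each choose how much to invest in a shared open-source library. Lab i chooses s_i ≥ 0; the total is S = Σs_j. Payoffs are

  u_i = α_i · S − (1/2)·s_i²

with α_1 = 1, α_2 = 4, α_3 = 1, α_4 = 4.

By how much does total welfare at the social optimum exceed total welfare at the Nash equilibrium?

Lab i's FOC: ∂u_i/∂s_i = α_i − s_i = 0, so s_i* = α_i.
NE contributions = (1, 4, 1, 4); S = 10.
W^NE = (Σα)·S − ½Σα_i² = 10² − ½·34 = 83.
Planner sets s_i = Σα_j = 10 for every i, so S^SO = 4·10 = 40.
W^SO = (Σα)·S^SO − ½·4·(Σα)² = (4/2)·10² = 200.
Deadweight loss = W^SO − W^NE = 117.

117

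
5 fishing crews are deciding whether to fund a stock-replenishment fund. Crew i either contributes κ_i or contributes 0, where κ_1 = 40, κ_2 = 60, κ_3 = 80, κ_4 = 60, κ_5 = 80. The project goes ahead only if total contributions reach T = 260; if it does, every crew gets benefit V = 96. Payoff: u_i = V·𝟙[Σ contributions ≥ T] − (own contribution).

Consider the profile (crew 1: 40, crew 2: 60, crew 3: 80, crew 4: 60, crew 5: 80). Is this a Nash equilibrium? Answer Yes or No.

No

Total = 320 ≥ 260: provided.
Crew 1 (pledges 40, payoff 56): dropping to 0 → total 280, payoff 96. Profitable deviation.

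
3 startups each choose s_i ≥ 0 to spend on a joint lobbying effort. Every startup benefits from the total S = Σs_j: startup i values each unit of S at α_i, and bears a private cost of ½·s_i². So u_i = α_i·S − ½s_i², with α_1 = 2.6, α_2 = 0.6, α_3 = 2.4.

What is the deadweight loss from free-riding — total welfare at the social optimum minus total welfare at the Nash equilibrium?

22.12

Startup i's FOC: ∂u_i/∂s_i = α_i − s_i = 0, so s_i* = α_i.
NE contributions = (2.6, 0.6, 2.4); S = 5.6.
W^NE = (Σα)·S − ½Σα_i² = 5.6² − ½·12.88 = 24.92.
Planner sets s_i = Σα_j = 5.6 for every i, so S^SO = 3·5.6 = 16.8.
W^SO = (Σα)·S^SO − ½·3·(Σα)² = (3/2)·5.6² = 47.04.
Deadweight loss = W^SO − W^NE = 22.12.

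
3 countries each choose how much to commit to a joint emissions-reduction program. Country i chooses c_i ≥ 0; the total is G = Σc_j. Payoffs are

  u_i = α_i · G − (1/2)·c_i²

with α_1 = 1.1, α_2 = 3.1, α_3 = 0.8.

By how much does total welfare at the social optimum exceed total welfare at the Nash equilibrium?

Country i's FOC: ∂u_i/∂c_i = α_i − c_i = 0, so c_i* = α_i.
NE contributions = (1.1, 3.1, 0.8); G = 5.
W^NE = (Σα)·G − ½Σα_i² = 5² − ½·11.46 = 19.27.
Planner sets c_i = Σα_j = 5 for every i, so G^SO = 3·5 = 15.
W^SO = (Σα)·G^SO − ½·3·(Σα)² = (3/2)·5² = 37.5.
Deadweight loss = W^SO − W^NE = 18.23.

18.23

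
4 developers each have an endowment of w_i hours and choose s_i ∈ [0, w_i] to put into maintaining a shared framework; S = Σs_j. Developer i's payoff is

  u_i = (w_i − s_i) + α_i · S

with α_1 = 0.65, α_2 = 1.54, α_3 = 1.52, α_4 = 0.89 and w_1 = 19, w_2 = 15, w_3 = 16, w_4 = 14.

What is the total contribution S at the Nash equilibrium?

∂u_i/∂s_i = α_i − 1, so developer i contributes w_i if α_i > 1, else 0.
α_i > 1 for i ∈ {2, 3}; NE contributions (0, 15, 16, 0), S = 31.

31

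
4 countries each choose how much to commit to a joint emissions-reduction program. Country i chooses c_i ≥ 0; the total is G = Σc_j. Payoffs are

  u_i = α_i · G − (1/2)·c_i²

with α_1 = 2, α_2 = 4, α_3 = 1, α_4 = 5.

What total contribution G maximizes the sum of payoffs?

48

Planner FOC: ∂(Σu_j)/∂c_i = (Σα_j) − c_i = 0, so c_i^SO = Σα_j = 12 for every i; G^SO = 48.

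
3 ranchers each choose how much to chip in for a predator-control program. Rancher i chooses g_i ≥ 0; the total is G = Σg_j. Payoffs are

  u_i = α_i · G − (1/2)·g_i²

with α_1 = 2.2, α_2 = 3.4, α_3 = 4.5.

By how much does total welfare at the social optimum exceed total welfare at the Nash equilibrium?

69.33

Rancher i's FOC: ∂u_i/∂g_i = α_i − g_i = 0, so g_i* = α_i.
NE contributions = (2.2, 3.4, 4.5); G = 10.1.
W^NE = (Σα)·G − ½Σα_i² = 10.1² − ½·36.65 = 83.685.
Planner sets g_i = Σα_j = 10.1 for every i, so G^SO = 3·10.1 = 30.3.
W^SO = (Σα)·G^SO − ½·3·(Σα)² = (3/2)·10.1² = 153.015.
Deadweight loss = W^SO − W^NE = 69.33.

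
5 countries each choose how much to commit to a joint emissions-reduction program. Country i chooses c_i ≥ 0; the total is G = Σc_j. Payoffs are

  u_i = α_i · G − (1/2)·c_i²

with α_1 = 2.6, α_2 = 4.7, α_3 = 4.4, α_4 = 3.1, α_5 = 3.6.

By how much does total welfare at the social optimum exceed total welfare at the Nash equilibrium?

Country i's FOC: ∂u_i/∂c_i = α_i − c_i = 0, so c_i* = α_i.
NE contributions = (2.6, 4.7, 4.4, 3.1, 3.6); G = 18.4.
W^NE = (Σα)·G − ½Σα_i² = 18.4² − ½·70.78 = 303.17.
Planner sets c_i = Σα_j = 18.4 for every i, so G^SO = 5·18.4 = 92.
W^SO = (Σα)·G^SO − ½·5·(Σα)² = (5/2)·18.4² = 846.4.
Deadweight loss = W^SO − W^NE = 543.23.

543.23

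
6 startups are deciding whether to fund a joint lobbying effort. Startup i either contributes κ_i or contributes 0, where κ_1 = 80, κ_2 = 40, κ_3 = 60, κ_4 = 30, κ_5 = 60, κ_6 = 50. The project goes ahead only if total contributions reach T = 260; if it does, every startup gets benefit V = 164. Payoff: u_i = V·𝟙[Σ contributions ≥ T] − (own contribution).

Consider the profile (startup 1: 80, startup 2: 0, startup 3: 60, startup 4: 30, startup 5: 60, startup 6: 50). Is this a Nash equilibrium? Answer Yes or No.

Yes

Total = 280 ≥ 260: provided.
Startup 1 (pledges 80, payoff 84): dropping to 0 → total 200, payoff 0. No gain.
Startup 2 (pledges 0, payoff 164): pledging 40 → total 320, payoff 124. No gain.
Startup 3 (pledges 60, payoff 104): dropping to 0 → total 220, payoff 0. No gain.
Startup 4 (pledges 30, payoff 134): dropping to 0 → total 250, payoff 0. No gain.
Startup 5 (pledges 60, payoff 104): dropping to 0 → total 220, payoff 0. No gain.
Startup 6 (pledges 50, payoff 114): dropping to 0 → total 230, payoff 0. No gain.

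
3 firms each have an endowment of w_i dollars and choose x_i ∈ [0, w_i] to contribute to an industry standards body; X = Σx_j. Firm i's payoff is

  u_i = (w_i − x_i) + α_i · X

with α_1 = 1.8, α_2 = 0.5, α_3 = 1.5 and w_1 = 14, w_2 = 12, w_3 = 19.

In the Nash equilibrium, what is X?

∂u_i/∂x_i = α_i − 1, so firm i contributes w_i if α_i > 1, else 0.
α_i > 1 for i ∈ {1, 3}; NE contributions (14, 0, 19), X = 33.

33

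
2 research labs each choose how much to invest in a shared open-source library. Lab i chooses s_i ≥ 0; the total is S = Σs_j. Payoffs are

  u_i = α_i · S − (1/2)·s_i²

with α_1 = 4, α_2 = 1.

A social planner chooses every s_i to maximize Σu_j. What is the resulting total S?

10

Planner FOC: ∂(Σu_j)/∂s_i = (Σα_j) − s_i = 0, so s_i^SO = Σα_j = 5 for every i; S^SO = 10.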